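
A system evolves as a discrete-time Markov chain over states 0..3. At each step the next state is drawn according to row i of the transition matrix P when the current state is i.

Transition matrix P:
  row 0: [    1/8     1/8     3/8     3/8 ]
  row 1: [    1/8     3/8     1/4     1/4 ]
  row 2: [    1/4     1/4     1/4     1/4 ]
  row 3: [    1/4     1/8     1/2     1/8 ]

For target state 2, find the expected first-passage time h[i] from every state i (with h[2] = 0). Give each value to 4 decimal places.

h = [2.5668, 3.0374, 0.0000, 2.3102]

First-step conditioning: h[2] = 0; for i ≠ 2, h[i] = 1 + Σ_k P[i][k]·h[k].
  h[0] = 1 + 1/8·h[0] + 1/8·h[1] + 3/8·h[3]
  h[1] = 1 + 1/8·h[0] + 3/8·h[1] + 1/4·h[3]
  h[3] = 1 + 1/4·h[0] + 1/8·h[1] + 1/8·h[3]
Solving the 3×3 linear system over states ≠ 2 gives exactly h = [480/187, 568/187, 0, 432/187] (h[2] = 0 is the target).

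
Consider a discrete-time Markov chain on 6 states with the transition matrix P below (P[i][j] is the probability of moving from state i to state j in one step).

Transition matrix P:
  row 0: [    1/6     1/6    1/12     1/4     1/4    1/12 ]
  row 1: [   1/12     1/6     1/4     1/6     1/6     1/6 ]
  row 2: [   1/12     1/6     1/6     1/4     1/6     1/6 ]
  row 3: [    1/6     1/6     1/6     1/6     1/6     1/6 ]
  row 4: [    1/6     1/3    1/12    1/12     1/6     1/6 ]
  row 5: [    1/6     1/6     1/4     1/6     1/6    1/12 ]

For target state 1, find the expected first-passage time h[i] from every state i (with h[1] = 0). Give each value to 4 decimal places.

h = [5.0156, 0.0000, 5.0928, 5.0869, 4.2386, 5.0873]

First-step conditioning: h[1] = 0; for i ≠ 1, h[i] = 1 + Σ_k P[i][k]·h[k].
  h[0] = 1 + 1/6·h[0] + 1/12·h[2] + 1/4·h[3] + 1/4·h[4] + 1/12·h[5]
  h[2] = 1 + 1/12·h[0] + 1/6·h[2] + 1/4·h[3] + 1/6·h[4] + 1/6·h[5]
  h[3] = 1 + 1/6·h[0] + 1/6·h[2] + 1/6·h[3] + 1/6·h[4] + 1/6·h[5]
  h[4] = 1 + 1/6·h[0] + 1/12·h[2] + 1/12·h[3] + 1/6·h[4] + 1/6·h[5]
  h[5] = 1 + 1/6·h[0] + 1/4·h[2] + 1/6·h[3] + 1/6·h[4] + 1/12·h[5]
Solving the 5×5 linear system over states ≠ 1 gives exactly h = [43942/8761, 0, 44618/8761, 44566/8761, 37134/8761, 44570/8761] (h[1] = 0 is the target).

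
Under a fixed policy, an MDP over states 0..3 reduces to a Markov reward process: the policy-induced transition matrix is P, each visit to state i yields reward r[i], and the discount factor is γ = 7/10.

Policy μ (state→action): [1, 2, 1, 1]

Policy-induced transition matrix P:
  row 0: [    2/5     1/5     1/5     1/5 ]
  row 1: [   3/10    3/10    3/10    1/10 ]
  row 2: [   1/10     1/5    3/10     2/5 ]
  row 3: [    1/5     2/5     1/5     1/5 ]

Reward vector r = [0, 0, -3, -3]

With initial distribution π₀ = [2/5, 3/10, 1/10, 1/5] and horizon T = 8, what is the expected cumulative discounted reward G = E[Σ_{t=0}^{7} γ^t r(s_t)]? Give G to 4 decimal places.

G = -3.8537

t=0: π = [0.4000, 0.3000, 0.1000, 0.2000], E[r] = -0.9000, γ^t·E[r] = -0.900000, running G = -0.900000
t=1: π = [0.3000, 0.2700, 0.2400, 0.1900], E[r] = -1.2900, γ^t·E[r] = -0.903000, running G = -1.803000
t=2: π = [0.2630, 0.2650, 0.2510, 0.2210], E[r] = -1.4160, γ^t·E[r] = -0.693840, running G = -2.496840
t=3: π = [0.2540, 0.2707, 0.2516, 0.2237], E[r] = -1.4259, γ^t·E[r] = -0.489084, running G = -2.985924
t=4: π = [0.2527, 0.2718, 0.2522, 0.2233], E[r] = -1.4264, γ^t·E[r] = -0.342488, running G = -3.328412
t=5: π = [0.2525, 0.2718, 0.2524, 0.2233], E[r] = -1.4270, γ^t·E[r] = -0.239837, running G = -3.568249
t=6: π = [0.2524, 0.2718, 0.2524, 0.2233], E[r] = -1.4272, γ^t·E[r] = -0.167904, running G = -3.736153
t=7: π = [0.2524, 0.2718, 0.2524, 0.2233], E[r] = -1.4272, γ^t·E[r] = -0.117535, running G = -3.853688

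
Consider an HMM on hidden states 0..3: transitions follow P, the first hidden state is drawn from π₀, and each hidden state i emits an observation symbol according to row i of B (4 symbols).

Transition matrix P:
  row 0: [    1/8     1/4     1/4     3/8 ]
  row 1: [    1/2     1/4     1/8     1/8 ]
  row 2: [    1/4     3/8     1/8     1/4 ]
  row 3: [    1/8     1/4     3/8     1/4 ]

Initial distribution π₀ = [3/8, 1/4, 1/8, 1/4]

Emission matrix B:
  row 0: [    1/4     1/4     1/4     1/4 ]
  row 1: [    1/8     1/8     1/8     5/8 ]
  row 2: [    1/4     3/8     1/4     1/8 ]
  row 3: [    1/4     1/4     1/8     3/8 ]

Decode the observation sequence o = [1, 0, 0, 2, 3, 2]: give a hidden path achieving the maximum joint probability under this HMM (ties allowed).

t=0: δ = [9.375e-02, 3.125e-02, 4.688e-02, 6.250e-02]  (obs o_0=1)
t=1: δ = [3.906e-03, 2.930e-03, 5.859e-03, 8.789e-03]  ψ = [1, 0, 0, 0]  (obs o_1=0)
t=2: δ = [3.662e-04, 2.747e-04, 8.240e-04, 5.493e-04]  ψ = [1, 2, 3, 3]  (obs o_2=0)
t=3: δ = [5.150e-05, 3.862e-05, 5.150e-05, 2.575e-05]  ψ = [2, 2, 3, 2]  (obs o_3=2)
t=4: δ = [4.828e-06, 1.207e-05, 1.609e-06, 7.242e-06]  ψ = [1, 2, 0, 0]  (obs o_4=3)
t=5: δ = [1.509e-06, 3.772e-07, 6.789e-07, 2.263e-07]  ψ = [1, 1, 3, 0]  (obs o_5=2)
backtrack: best end state = 0; path = [0, 3, 3, 2, 1, 0]

path = [0, 3, 3, 2, 1, 0]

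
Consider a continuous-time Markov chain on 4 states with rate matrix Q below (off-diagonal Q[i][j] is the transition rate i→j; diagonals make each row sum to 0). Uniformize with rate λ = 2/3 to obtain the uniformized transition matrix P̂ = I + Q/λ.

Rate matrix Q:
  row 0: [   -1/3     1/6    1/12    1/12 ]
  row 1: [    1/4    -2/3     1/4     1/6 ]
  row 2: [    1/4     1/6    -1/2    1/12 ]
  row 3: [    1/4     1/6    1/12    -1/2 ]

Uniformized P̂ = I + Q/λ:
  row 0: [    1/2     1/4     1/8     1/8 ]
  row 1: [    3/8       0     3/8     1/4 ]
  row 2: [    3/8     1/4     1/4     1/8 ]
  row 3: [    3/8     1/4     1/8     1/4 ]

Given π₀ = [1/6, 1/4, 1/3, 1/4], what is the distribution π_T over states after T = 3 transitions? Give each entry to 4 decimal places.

t=0: π = [0.1667, 0.2500, 0.3333, 0.2500]
t=1: π = [0.3958, 0.1875, 0.2292, 0.1875]
t=2: π = [0.4245, 0.2031, 0.2005, 0.1719]
t=3: π = [0.4281, 0.1992, 0.2008, 0.1719]

π = [0.4281, 0.1992, 0.2008, 0.1719]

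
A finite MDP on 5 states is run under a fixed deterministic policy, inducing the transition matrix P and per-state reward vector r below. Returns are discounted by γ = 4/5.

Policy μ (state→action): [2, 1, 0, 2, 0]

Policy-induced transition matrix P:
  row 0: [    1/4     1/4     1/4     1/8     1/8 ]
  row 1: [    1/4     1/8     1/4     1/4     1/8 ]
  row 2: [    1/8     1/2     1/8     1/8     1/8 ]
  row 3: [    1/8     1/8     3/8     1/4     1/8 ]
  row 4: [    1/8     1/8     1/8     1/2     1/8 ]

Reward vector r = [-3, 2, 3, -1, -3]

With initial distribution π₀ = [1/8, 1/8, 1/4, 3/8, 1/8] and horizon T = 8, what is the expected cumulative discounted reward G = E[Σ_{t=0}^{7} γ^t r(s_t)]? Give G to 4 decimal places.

t=0: π = [0.1250, 0.1250, 0.2500, 0.3750, 0.1250], E[r] = -0.1250, γ^t·E[r] = -0.125000, running G = -0.125000
t=1: π = [0.1563, 0.2344, 0.2500, 0.2344, 0.1250], E[r] = 0.1406, γ^t·E[r] = 0.112500, running G = -0.012500
t=2: π = [0.1738, 0.2383, 0.2324, 0.2305, 0.1250], E[r] = 0.0469, γ^t·E[r] = 0.030000, running G = 0.017500
t=3: π = [0.1765, 0.2339, 0.2341, 0.2305, 0.1250], E[r] = 0.0352, γ^t·E[r] = 0.018000, running G = 0.035500
t=4: π = [0.1763, 0.2349, 0.2339, 0.2299, 0.1250], E[r] = 0.0377, γ^t·E[r] = 0.015425, running G = 0.050925
t=5: π = [0.1764, 0.2348, 0.2339, 0.2300, 0.1250], E[r] = 0.0370, γ^t·E[r] = 0.012118, running G = 0.063043
t=6: π = [0.1764, 0.2348, 0.2339, 0.2300, 0.1250], E[r] = 0.0370, γ^t·E[r] = 0.009704, running G = 0.072747
t=7: π = [0.1764, 0.2348, 0.2339, 0.2300, 0.1250], E[r] = 0.0370, γ^t·E[r] = 0.007764, running G = 0.080511

G = 0.0805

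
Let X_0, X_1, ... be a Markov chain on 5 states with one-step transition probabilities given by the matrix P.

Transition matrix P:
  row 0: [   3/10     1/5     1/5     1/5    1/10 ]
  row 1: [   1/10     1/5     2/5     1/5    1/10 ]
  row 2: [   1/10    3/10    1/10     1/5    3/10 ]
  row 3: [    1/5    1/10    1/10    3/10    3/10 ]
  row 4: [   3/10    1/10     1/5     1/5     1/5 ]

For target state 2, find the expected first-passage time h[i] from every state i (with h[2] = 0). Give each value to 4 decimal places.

First-step conditioning: h[2] = 0; for i ≠ 2, h[i] = 1 + Σ_k P[i][k]·h[k].
  h[0] = 1 + 3/10·h[0] + 1/5·h[1] + 1/5·h[3] + 1/10·h[4]
  h[1] = 1 + 1/10·h[0] + 1/5·h[1] + 1/5·h[3] + 1/10·h[4]
  h[3] = 1 + 1/5·h[0] + 1/10·h[1] + 3/10·h[3] + 3/10·h[4]
  h[4] = 1 + 3/10·h[0] + 1/10·h[1] + 1/5·h[3] + 1/5·h[4]
Solving the 4×4 linear system over states ≠ 2 gives exactly h = [4050/851, 3240/851, 0, 4610/851, 180/37] (h[2] = 0 is the target).

h = [4.7591, 3.8073, 0.0000, 5.4172, 4.8649]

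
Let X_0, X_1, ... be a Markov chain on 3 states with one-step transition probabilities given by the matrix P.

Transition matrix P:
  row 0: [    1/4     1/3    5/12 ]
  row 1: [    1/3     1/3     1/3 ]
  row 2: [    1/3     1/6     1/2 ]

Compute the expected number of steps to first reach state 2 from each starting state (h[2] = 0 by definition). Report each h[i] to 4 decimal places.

h = [2.5714, 2.7857, 0.0000]

First-step conditioning: h[2] = 0; for i ≠ 2, h[i] = 1 + Σ_k P[i][k]·h[k].
  h[0] = 1 + 1/4·h[0] + 1/3·h[1]
  h[1] = 1 + 1/3·h[0] + 1/3·h[1]
Solving the 2×2 linear system over states ≠ 2 gives exactly h = [18/7, 39/14, 0] (h[2] = 0 is the target).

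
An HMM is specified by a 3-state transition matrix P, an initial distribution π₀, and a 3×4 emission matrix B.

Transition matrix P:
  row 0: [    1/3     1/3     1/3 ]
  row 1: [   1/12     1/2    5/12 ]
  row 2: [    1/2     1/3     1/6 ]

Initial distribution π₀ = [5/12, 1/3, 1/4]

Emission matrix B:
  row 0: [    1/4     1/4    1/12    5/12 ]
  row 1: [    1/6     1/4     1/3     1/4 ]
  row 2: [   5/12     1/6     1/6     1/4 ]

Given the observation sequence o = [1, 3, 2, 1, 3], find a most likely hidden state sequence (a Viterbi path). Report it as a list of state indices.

path = [1, 1, 1, 1, 1]

t=0: δ = [1.042e-01, 8.333e-02, 4.167e-02]  (obs o_0=1)
t=1: δ = [1.447e-02, 1.042e-02, 8.681e-03]  ψ = [0, 1, 0]  (obs o_1=3)
t=2: δ = [4.019e-04, 1.736e-03, 8.038e-04]  ψ = [0, 1, 0]  (obs o_2=2)
t=3: δ = [1.005e-04, 2.170e-04, 1.206e-04]  ψ = [2, 1, 1]  (obs o_3=1)
t=4: δ = [2.512e-05, 2.713e-05, 2.261e-05]  ψ = [2, 1, 1]  (obs o_4=3)
backtrack: best end state = 1; path = [1, 1, 1, 1, 1]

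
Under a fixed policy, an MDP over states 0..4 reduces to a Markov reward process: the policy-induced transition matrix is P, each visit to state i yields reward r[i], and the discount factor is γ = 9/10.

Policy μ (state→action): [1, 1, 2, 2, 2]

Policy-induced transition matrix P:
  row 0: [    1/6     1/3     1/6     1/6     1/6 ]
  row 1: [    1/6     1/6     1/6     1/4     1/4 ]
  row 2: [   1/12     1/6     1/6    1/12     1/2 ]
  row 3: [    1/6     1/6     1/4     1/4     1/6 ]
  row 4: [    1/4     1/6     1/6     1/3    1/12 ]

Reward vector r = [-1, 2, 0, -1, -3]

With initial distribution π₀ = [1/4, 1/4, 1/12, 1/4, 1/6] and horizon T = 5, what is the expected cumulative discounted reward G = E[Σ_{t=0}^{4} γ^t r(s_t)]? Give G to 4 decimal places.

t=0: π = [0.2500, 0.2500, 0.0833, 0.2500, 0.1667], E[r] = -0.5000, γ^t·E[r] = -0.500000, running G = -0.500000
t=1: π = [0.1736, 0.2083, 0.1875, 0.2292, 0.2014], E[r] = -0.5903, γ^t·E[r] = -0.531250, running G = -1.031250
t=2: π = [0.1678, 0.1956, 0.1858, 0.2211, 0.2297], E[r] = -0.6869, γ^t·E[r] = -0.556406, running G = -1.587656
t=3: π = [0.1703, 0.1946, 0.1851, 0.2242, 0.2257], E[r] = -0.6825, γ^t·E[r] = -0.497531, running G = -2.085188
t=4: π = [0.1701, 0.1951, 0.1853, 0.2238, 0.2258], E[r] = -0.6810, γ^t·E[r] = -0.446821, running G = -2.532008

G = -2.5320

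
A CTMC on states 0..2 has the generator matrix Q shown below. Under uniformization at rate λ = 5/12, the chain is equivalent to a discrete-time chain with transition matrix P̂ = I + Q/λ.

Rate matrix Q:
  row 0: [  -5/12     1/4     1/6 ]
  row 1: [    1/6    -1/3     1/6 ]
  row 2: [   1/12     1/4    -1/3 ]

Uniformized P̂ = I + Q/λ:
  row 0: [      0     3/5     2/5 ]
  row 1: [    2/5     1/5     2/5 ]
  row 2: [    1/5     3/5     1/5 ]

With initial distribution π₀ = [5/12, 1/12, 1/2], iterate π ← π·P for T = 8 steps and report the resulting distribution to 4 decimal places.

π = [0.2383, 0.4283, 0.3333]

t=0: π = [0.4167, 0.0833, 0.5000]
t=1: π = [0.1333, 0.5667, 0.3000]
t=2: π = [0.2867, 0.3733, 0.3400]
t=3: π = [0.2173, 0.4507, 0.3320]
t=4: π = [0.2467, 0.4197, 0.3336]
t=5: π = [0.2346, 0.4321, 0.3333]
t=6: π = [0.2395, 0.4272, 0.3333]
t=7: π = [0.2375, 0.4291, 0.3333]
t=8: π = [0.2383, 0.4283, 0.3333]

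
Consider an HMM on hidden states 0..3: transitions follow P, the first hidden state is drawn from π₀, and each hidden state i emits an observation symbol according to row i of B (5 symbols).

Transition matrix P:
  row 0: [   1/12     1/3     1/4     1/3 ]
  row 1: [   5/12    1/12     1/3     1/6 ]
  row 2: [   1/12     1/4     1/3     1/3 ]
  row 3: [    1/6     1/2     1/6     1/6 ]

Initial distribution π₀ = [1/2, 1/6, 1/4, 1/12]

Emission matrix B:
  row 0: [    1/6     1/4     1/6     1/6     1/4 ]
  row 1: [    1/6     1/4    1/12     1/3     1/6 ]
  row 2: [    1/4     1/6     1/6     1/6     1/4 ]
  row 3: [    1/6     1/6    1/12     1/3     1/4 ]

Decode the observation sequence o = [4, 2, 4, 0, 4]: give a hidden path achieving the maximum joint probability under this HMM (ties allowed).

path = [0, 2, 3, 1, 0]

t=0: δ = [1.250e-01, 2.778e-02, 6.250e-02, 2.083e-02]  (obs o_0=4)
t=1: δ = [1.929e-03, 3.472e-03, 5.208e-03, 3.472e-03]  ψ = [1, 0, 0, 0]  (obs o_1=2)
t=2: δ = [3.617e-04, 2.894e-04, 4.340e-04, 4.340e-04]  ψ = [1, 3, 2, 2]  (obs o_2=4)
t=3: δ = [2.009e-05, 3.617e-05, 3.617e-05, 2.411e-05]  ψ = [1, 3, 2, 2]  (obs o_3=0)
t=4: δ = [3.768e-06, 2.009e-06, 3.014e-06, 3.014e-06]  ψ = [1, 3, 1, 2]  (obs o_4=4)
backtrack: best end state = 0; path = [0, 2, 3, 1, 0]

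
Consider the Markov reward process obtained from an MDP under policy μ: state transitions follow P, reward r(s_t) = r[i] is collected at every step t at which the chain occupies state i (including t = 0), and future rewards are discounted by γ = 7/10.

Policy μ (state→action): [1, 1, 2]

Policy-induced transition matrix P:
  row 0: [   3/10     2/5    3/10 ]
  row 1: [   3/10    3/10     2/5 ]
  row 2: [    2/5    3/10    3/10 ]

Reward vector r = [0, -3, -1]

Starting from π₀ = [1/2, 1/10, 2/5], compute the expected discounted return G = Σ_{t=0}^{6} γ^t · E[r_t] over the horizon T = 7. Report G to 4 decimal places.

t=0: π = [0.5000, 0.1000, 0.4000], E[r] = -0.7000, γ^t·E[r] = -0.700000, running G = -0.700000
t=1: π = [0.3400, 0.3500, 0.3100], E[r] = -1.3600, γ^t·E[r] = -0.952000, running G = -1.652000
t=2: π = [0.3310, 0.3340, 0.3350], E[r] = -1.3370, γ^t·E[r] = -0.655130, running G = -2.307130
t=3: π = [0.3335, 0.3331, 0.3334], E[r] = -1.3327, γ^t·E[r] = -0.457116, running G = -2.764246
t=4: π = [0.3333, 0.3334, 0.3333], E[r] = -1.3334, γ^t·E[r] = -0.320140, running G = -3.084386
t=5: π = [0.3333, 0.3333, 0.3333], E[r] = -1.3333, γ^t·E[r] = -0.224094, running G = -3.308480
t=6: π = [0.3333, 0.3333, 0.3333], E[r] = -1.3333, γ^t·E[r] = -0.156865, running G = -3.465345

G = -3.4653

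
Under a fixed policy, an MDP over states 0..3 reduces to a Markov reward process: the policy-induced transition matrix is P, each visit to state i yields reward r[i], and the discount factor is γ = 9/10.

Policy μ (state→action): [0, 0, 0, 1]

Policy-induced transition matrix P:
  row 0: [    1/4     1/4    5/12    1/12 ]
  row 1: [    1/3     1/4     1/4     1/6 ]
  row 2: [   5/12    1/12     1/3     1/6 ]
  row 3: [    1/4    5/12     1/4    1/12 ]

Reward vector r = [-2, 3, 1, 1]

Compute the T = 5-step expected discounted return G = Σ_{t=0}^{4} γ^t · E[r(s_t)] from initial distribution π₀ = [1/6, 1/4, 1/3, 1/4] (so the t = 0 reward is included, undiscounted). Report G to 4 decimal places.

t=0: π = [0.1667, 0.2500, 0.3333, 0.2500], E[r] = 1.0000, γ^t·E[r] = 1.000000, running G = 1.000000
t=1: π = [0.3264, 0.2361, 0.3056, 0.1319], E[r] = 0.4931, γ^t·E[r] = 0.443750, running G = 1.443750
t=2: π = [0.3206, 0.2211, 0.3299, 0.1285], E[r] = 0.4803, γ^t·E[r] = 0.389063, running G = 1.832813
t=3: π = [0.3234, 0.2164, 0.3309, 0.1292], E[r] = 0.4627, γ^t·E[r] = 0.337289, running G = 2.170102
t=4: π = [0.3232, 0.2164, 0.3315, 0.1289], E[r] = 0.4632, γ^t·E[r] = 0.303908, running G = 2.474010

G = 2.4740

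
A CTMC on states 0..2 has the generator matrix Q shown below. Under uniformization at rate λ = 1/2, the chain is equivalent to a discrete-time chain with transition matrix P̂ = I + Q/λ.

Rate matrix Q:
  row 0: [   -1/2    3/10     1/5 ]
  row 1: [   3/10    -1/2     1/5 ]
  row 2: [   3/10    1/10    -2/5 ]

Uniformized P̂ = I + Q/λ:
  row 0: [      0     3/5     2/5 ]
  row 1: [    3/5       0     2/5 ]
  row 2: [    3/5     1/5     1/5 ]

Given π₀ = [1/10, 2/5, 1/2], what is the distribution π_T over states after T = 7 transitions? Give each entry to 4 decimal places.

t=0: π = [0.1000, 0.4000, 0.5000]
t=1: π = [0.5400, 0.1600, 0.3000]
t=2: π = [0.2760, 0.3840, 0.3400]
t=3: π = [0.4344, 0.2336, 0.3320]
t=4: π = [0.3394, 0.3270, 0.3336]
t=5: π = [0.3964, 0.2703, 0.3333]
t=6: π = [0.3622, 0.3045, 0.3333]
t=7: π = [0.3827, 0.2840, 0.3333]

π = [0.3827, 0.2840, 0.3333]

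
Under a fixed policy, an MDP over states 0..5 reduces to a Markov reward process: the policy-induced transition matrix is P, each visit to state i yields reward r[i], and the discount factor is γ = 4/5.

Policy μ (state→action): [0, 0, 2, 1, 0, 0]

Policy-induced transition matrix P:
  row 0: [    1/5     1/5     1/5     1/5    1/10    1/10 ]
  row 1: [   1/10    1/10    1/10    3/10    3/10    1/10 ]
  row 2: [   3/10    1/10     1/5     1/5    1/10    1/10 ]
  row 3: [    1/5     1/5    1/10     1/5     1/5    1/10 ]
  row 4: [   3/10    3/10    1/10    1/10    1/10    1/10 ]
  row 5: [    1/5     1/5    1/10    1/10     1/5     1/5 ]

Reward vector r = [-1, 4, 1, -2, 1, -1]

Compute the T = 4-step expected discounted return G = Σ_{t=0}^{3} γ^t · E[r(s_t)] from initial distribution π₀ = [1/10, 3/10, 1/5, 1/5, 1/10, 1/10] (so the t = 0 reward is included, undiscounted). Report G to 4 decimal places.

t=0: π = [0.1000, 0.3000, 0.2000, 0.2000, 0.1000, 0.1000], E[r] = 0.9000, γ^t·E[r] = 0.900000, running G = 0.900000
t=1: π = [0.2000, 0.1600, 0.1300, 0.2100, 0.1900, 0.1100], E[r] = 0.2300, γ^t·E[r] = 0.184000, running G = 1.084000
t=2: π = [0.2160, 0.1900, 0.1330, 0.1860, 0.1640, 0.1110], E[r] = 0.3580, γ^t·E[r] = 0.229120, running G = 1.313120
t=3: π = [0.2107, 0.1841, 0.1349, 0.1915, 0.1677, 0.1111], E[r] = 0.3342, γ^t·E[r] = 0.171110, running G = 1.484230

G = 1.4842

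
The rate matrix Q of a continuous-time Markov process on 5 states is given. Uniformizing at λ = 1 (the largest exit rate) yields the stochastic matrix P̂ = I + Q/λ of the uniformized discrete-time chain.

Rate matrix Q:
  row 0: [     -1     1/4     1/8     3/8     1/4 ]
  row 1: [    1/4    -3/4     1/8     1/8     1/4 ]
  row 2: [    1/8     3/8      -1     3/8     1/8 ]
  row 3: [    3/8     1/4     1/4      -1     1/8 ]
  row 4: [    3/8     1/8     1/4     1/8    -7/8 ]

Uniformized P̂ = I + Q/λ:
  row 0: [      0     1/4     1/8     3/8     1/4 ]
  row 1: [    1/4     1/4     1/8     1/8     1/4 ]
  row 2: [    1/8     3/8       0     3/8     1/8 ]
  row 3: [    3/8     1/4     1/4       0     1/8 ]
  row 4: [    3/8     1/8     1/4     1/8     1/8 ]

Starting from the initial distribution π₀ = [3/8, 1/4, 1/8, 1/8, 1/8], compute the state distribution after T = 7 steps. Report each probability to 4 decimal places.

t=0: π = [0.3750, 0.2500, 0.1250, 0.1250, 0.1250]
t=1: π = [0.1719, 0.2500, 0.1406, 0.2344, 0.2031]
t=2: π = [0.2441, 0.2422, 0.1621, 0.1738, 0.1777]
t=3: π = [0.2126, 0.2480, 0.1487, 0.2048, 0.1858]
t=4: π = [0.2271, 0.2454, 0.1552, 0.1897, 0.1826]
t=5: π = [0.2204, 0.2466, 0.1521, 0.1969, 0.1841]
t=6: π = [0.2235, 0.2460, 0.1536, 0.1935, 0.1834]
t=7: π = [0.2220, 0.2463, 0.1529, 0.1951, 0.1837]

π = [0.2220, 0.2463, 0.1529, 0.1951, 0.1837]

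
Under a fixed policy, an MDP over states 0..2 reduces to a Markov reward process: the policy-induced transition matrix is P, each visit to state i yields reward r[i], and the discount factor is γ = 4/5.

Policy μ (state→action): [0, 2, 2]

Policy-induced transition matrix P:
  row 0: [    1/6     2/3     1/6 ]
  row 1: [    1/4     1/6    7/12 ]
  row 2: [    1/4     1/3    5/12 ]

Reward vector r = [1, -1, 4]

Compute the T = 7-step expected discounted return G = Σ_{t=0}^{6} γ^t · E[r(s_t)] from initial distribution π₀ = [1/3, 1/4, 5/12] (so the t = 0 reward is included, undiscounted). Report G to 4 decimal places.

G = 6.1694

t=0: π = [0.3333, 0.2500, 0.4167], E[r] = 1.7500, γ^t·E[r] = 1.750000, running G = 1.750000
t=1: π = [0.2222, 0.4028, 0.3750], E[r] = 1.3194, γ^t·E[r] = 1.055556, running G = 2.805556
t=2: π = [0.2315, 0.3403, 0.4282], E[r] = 1.6042, γ^t·E[r] = 1.026667, running G = 3.832222
t=3: π = [0.2307, 0.3538, 0.4155], E[r] = 1.5390, γ^t·E[r] = 0.787951, running G = 4.620173
t=4: π = [0.2308, 0.3513, 0.4180], E[r] = 1.5513, γ^t·E[r] = 0.635417, running G = 5.255590
t=5: π = [0.2308, 0.3517, 0.4175], E[r] = 1.5491, γ^t·E[r] = 0.507619, running G = 5.763209
t=6: π = [0.2308, 0.3516, 0.4176], E[r] = 1.5495, γ^t·E[r] = 0.406193, running G = 6.169403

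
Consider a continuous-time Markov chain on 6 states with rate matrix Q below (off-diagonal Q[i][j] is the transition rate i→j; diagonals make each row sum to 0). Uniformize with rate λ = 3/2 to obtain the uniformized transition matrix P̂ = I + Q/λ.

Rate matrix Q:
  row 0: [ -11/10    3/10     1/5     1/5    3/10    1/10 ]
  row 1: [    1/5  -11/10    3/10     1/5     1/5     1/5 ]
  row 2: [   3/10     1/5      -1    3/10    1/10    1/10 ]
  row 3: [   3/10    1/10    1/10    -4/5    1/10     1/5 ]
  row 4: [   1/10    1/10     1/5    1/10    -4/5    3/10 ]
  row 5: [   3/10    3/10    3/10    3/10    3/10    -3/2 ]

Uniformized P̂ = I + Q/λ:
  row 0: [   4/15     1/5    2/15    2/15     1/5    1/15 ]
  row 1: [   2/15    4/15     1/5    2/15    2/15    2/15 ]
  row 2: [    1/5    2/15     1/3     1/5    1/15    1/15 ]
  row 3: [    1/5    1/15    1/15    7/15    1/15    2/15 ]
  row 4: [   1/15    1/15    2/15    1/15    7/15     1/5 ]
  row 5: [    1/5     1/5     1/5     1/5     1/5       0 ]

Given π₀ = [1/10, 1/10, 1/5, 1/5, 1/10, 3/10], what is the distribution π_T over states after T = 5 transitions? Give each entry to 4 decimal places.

t=0: π = [0.1000, 0.1000, 0.2000, 0.2000, 0.1000, 0.3000]
t=1: π = [0.1867, 0.1533, 0.1867, 0.2267, 0.1667, 0.0800]
t=2: π = [0.1800, 0.1453, 0.1711, 0.2156, 0.1791, 0.1089]
t=3: π = [0.1784, 0.1457, 0.1701, 0.2119, 0.1865, 0.1073]
t=4: π = [0.1773, 0.1452, 0.1701, 0.2100, 0.1891, 0.1082]
t=5: π = [0.1769, 0.1451, 0.1702, 0.2093, 0.1901, 0.1083]

π = [0.1769, 0.1451, 0.1702, 0.2093, 0.1901, 0.1083]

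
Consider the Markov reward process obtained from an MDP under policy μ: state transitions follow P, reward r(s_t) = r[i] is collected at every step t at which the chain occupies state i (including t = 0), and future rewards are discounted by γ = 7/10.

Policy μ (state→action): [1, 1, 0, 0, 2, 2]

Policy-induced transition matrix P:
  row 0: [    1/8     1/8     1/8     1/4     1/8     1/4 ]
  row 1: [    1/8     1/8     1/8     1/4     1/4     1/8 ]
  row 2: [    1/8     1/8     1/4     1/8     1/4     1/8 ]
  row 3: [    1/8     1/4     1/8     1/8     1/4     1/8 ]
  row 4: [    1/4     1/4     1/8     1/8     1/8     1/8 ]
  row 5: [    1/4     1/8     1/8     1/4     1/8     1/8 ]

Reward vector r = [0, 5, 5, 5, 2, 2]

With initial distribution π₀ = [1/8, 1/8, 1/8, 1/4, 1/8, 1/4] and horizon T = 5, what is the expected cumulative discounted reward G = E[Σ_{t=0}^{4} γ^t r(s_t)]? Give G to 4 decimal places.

t=0: π = [0.1250, 0.1250, 0.1250, 0.2500, 0.1250, 0.2500], E[r] = 3.2500, γ^t·E[r] = 3.250000, running G = 3.250000
t=1: π = [0.1719, 0.1719, 0.1406, 0.1875, 0.1875, 0.1406], E[r] = 3.1563, γ^t·E[r] = 2.209375, running G = 5.459375
t=2: π = [0.1660, 0.1719, 0.1426, 0.1855, 0.1875, 0.1465], E[r] = 3.1680, γ^t·E[r] = 1.552305, running G = 7.011680
t=3: π = [0.1667, 0.1716, 0.1428, 0.1855, 0.1875, 0.1458], E[r] = 3.1665, γ^t·E[r] = 1.086111, running G = 8.097791
t=4: π = [0.1667, 0.1716, 0.1429, 0.1855, 0.1875, 0.1458], E[r] = 3.1667, γ^t·E[r] = 0.760322, running G = 8.858112

G = 8.8581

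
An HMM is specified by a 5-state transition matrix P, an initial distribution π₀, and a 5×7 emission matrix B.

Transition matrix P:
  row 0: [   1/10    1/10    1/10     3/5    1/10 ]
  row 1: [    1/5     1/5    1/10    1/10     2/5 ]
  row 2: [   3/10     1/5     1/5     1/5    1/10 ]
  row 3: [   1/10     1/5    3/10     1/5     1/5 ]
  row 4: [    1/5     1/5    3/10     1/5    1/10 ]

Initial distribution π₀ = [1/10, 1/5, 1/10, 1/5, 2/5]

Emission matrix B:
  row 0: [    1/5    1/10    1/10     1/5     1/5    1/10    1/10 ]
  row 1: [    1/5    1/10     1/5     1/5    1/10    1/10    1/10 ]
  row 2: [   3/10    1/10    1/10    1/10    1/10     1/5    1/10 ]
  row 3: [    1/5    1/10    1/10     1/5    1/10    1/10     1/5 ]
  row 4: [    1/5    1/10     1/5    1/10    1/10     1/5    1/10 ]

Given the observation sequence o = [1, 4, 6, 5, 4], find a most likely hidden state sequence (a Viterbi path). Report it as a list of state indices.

t=0: δ = [1.000e-02, 2.000e-02, 1.000e-02, 2.000e-02, 4.000e-02]  (obs o_0=1)
t=1: δ = [1.600e-03, 8.000e-04, 1.200e-03, 8.000e-04, 8.000e-04]  ψ = [4, 4, 4, 4, 1]  (obs o_1=4)
t=2: δ = [3.600e-05, 2.400e-05, 2.400e-05, 1.920e-04, 3.200e-05]  ψ = [2, 2, 2, 0, 1]  (obs o_2=6)
t=3: δ = [1.920e-06, 3.840e-06, 1.152e-05, 3.840e-06, 7.680e-06]  ψ = [3, 3, 3, 3, 3]  (obs o_3=5)
t=4: δ = [6.912e-07, 2.304e-07, 2.304e-07, 2.304e-07, 1.536e-07]  ψ = [2, 2, 2, 2, 1]  (obs o_4=4)
backtrack: best end state = 0; path = [4, 0, 3, 2, 0]

path = [4, 0, 3, 2, 0]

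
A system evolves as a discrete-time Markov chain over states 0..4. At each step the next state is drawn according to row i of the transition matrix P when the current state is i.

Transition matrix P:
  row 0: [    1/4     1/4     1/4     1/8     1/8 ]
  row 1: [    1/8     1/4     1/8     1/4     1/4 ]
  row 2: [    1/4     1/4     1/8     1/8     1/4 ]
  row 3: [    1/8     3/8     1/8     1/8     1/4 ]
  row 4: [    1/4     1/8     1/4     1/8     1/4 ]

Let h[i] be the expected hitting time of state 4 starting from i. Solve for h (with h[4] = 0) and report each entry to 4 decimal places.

First-step conditioning: h[4] = 0; for i ≠ 4, h[i] = 1 + Σ_k P[i][k]·h[k].
  h[0] = 1 + 1/4·h[0] + 1/4·h[1] + 1/4·h[2] + 1/8·h[3]
  h[1] = 1 + 1/8·h[0] + 1/4·h[1] + 1/8·h[2] + 1/4·h[3]
  h[2] = 1 + 1/4·h[0] + 1/4·h[1] + 1/8·h[2] + 1/8·h[3]
  h[3] = 1 + 1/8·h[0] + 3/8·h[1] + 1/8·h[2] + 1/8·h[3]
Solving the 4×4 linear system over states ≠ 4 gives exactly h = [504/101, 440/101, 448/101, 440/101, 0] (h[4] = 0 is the target).

h = [4.9901, 4.3564, 4.4356, 4.3564, 0.0000]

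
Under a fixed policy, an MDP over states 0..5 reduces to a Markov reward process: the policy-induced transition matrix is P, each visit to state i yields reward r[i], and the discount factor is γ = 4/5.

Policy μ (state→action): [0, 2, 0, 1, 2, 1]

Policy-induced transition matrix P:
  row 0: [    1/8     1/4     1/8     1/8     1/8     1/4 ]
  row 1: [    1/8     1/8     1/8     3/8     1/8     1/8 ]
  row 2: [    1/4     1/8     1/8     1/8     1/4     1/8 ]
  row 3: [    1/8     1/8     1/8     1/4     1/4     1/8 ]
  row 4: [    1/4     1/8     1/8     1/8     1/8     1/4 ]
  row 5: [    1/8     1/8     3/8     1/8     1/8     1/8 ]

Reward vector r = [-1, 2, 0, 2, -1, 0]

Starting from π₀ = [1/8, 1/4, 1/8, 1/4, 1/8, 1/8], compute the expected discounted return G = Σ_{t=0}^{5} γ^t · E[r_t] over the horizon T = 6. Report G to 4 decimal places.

G = 1.6771

t=0: π = [0.1250, 0.2500, 0.1250, 0.2500, 0.1250, 0.1250], E[r] = 0.7500, γ^t·E[r] = 0.750000, running G = 0.750000
t=1: π = [0.1563, 0.1406, 0.1563, 0.2188, 0.1719, 0.1563], E[r] = 0.3906, γ^t·E[r] = 0.312500, running G = 1.062500
t=2: π = [0.1660, 0.1445, 0.1641, 0.1875, 0.1719, 0.1660], E[r] = 0.3262, γ^t·E[r] = 0.208750, running G = 1.271250
t=3: π = [0.1670, 0.1458, 0.1665, 0.1846, 0.1689, 0.1672], E[r] = 0.3247, γ^t·E[r] = 0.166250, running G = 1.437500
t=4: π = [0.1669, 0.1459, 0.1668, 0.1845, 0.1689, 0.1670], E[r] = 0.3250, γ^t·E[r] = 0.133100, running G = 1.570600
t=5: π = [0.1670, 0.1459, 0.1667, 0.1845, 0.1689, 0.1670], E[r] = 0.3249, γ^t·E[r] = 0.106470, running G = 1.677070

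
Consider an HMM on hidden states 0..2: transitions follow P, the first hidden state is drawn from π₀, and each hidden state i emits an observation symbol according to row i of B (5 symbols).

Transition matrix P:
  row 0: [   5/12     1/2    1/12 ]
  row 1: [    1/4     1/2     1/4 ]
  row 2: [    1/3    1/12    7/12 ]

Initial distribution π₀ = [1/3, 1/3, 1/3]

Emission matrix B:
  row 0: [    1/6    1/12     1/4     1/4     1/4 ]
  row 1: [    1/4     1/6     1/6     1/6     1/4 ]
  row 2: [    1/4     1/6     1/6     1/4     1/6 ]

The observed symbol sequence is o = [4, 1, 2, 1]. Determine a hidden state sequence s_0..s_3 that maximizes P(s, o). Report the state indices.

t=0: δ = [8.333e-02, 8.333e-02, 5.556e-02]  (obs o_0=4)
t=1: δ = [2.894e-03, 6.944e-03, 5.401e-03]  ψ = [0, 0, 2]  (obs o_1=1)
t=2: δ = [4.501e-04, 5.787e-04, 5.251e-04]  ψ = [2, 1, 2]  (obs o_2=2)
t=3: δ = [1.563e-05, 4.823e-05, 5.105e-05]  ψ = [0, 1, 2]  (obs o_3=1)
backtrack: best end state = 2; path = [2, 2, 2, 2]

path = [2, 2, 2, 2]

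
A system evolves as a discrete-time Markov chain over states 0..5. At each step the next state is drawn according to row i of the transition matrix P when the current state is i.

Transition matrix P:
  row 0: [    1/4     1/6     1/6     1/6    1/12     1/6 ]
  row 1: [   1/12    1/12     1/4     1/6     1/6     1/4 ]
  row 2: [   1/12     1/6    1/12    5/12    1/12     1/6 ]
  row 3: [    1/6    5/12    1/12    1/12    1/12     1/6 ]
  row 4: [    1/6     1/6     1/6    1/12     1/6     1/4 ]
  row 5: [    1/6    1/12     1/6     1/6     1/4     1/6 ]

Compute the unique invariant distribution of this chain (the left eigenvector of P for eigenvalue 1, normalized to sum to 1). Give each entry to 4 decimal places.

π = [0.1514, 0.1801, 0.1540, 0.1784, 0.1425, 0.1936]

Balance equations π_j = Σ_i π_i·P[i][j]:
  π_0 = 1/4·π_0 + 1/12·π_1 + 1/12·π_2 + 1/6·π_3 + 1/6·π_4 + 1/6·π_5
  π_1 = 1/6·π_0 + 1/12·π_1 + 1/6·π_2 + 5/12·π_3 + 1/6·π_4 + 1/12·π_5
  π_2 = 1/6·π_0 + 1/4·π_1 + 1/12·π_2 + 1/12·π_3 + 1/6·π_4 + 1/6·π_5
  π_3 = 1/6·π_0 + 1/6·π_1 + 5/12·π_2 + 1/12·π_3 + 1/12·π_4 + 1/6·π_5
  π_4 = 1/12·π_0 + 1/6·π_1 + 1/12·π_2 + 1/12·π_3 + 1/6·π_4 + 1/4·π_5
  normalize: π_0 + π_1 + π_2 + π_3 + π_4 + π_5 = 1
Solving the linear system gives exactly π = [1106/7303, 2631/14606, 2249/14606, 1303/7303, 2081/14606, 2827/14606].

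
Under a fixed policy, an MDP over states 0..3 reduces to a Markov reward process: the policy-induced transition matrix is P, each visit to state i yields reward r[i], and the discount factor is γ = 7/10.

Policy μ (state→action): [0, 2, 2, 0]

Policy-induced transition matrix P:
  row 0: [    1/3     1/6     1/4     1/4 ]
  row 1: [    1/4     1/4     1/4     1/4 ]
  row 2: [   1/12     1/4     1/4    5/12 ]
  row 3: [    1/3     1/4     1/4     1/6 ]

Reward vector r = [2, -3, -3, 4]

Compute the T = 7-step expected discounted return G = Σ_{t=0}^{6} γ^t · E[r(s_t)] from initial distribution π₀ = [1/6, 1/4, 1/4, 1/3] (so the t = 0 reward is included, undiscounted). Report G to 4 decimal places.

t=0: π = [0.1667, 0.2500, 0.2500, 0.3333], E[r] = 0.1667, γ^t·E[r] = 0.166667, running G = 0.166667
t=1: π = [0.2500, 0.2361, 0.2500, 0.2639], E[r] = 0.0972, γ^t·E[r] = 0.068056, running G = 0.234722
t=2: π = [0.2512, 0.2292, 0.2500, 0.2697], E[r] = 0.1435, γ^t·E[r] = 0.070324, running G = 0.305046
t=3: π = [0.2517, 0.2291, 0.2500, 0.2692], E[r] = 0.1430, γ^t·E[r] = 0.049061, running G = 0.354108
t=4: π = [0.2517, 0.2290, 0.2500, 0.2692], E[r] = 0.1434, γ^t·E[r] = 0.034420, running G = 0.388528
t=5: π = [0.2517, 0.2290, 0.2500, 0.2692], E[r] = 0.1434, γ^t·E[r] = 0.024094, running G = 0.412622
t=6: π = [0.2517, 0.2290, 0.2500, 0.2692], E[r] = 0.1434, γ^t·E[r] = 0.016866, running G = 0.429487

G = 0.4295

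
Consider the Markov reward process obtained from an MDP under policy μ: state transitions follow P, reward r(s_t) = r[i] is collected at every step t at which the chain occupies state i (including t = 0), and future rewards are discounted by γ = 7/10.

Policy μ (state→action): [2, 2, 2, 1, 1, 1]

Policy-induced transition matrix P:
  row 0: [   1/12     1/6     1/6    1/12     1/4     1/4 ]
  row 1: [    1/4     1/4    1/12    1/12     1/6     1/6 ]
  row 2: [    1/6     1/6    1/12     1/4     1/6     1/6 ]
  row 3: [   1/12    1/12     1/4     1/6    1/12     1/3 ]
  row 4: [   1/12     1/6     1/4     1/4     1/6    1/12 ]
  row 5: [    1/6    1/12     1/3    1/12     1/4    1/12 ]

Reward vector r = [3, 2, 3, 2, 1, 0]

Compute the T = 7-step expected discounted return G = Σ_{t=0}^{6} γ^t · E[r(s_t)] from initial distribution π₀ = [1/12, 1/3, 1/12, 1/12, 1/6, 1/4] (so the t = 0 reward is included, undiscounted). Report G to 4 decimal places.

G = 5.2568

t=0: π = [0.0833, 0.3333, 0.0833, 0.0833, 0.1667, 0.2500], E[r] = 1.5000, γ^t·E[r] = 1.500000, running G = 1.500000
t=1: π = [0.1667, 0.1667, 0.1944, 0.1319, 0.1875, 0.1528], E[r] = 1.8681, γ^t·E[r] = 1.307639, running G = 2.807639
t=2: π = [0.1400, 0.1568, 0.1887, 0.1580, 0.1823, 0.1742], E[r] = 1.7980, γ^t·E[r] = 0.881036, running G = 3.688675
t=3: π = [0.1397, 0.1521, 0.1953, 0.1583, 0.1797, 0.1750], E[r] = 1.8054, γ^t·E[r] = 0.619239, running G = 4.307914
t=4: π = [0.1395, 0.1516, 0.1951, 0.1590, 0.1797, 0.1751], E[r] = 1.8046, γ^t·E[r] = 0.433284, running G = 4.741198
t=5: π = [0.1394, 0.1515, 0.1952, 0.1590, 0.1796, 0.1752], E[r] = 1.8045, γ^t·E[r] = 0.303291, running G = 5.044489
t=6: π = [0.1394, 0.1514, 0.1952, 0.1591, 0.1796, 0.1752], E[r] = 1.8046, γ^t·E[r] = 0.212306, running G = 5.256795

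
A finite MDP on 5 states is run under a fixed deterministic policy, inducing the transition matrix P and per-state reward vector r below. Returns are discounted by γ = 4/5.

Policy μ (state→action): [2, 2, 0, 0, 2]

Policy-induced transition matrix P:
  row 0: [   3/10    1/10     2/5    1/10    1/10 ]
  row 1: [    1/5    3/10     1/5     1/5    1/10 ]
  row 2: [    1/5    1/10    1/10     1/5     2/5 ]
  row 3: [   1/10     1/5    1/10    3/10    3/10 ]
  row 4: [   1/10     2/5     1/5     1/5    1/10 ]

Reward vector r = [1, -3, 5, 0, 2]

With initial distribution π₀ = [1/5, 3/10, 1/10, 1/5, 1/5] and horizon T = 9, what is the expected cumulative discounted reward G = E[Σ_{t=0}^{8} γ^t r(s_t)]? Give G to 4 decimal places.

t=0: π = [0.2000, 0.3000, 0.1000, 0.2000, 0.2000], E[r] = 0.2000, γ^t·E[r] = 0.200000, running G = 0.200000
t=1: π = [0.1800, 0.2400, 0.2100, 0.2000, 0.1700], E[r] = 0.8500, γ^t·E[r] = 0.680000, running G = 0.880000
t=2: π = [0.1810, 0.2190, 0.1950, 0.2020, 0.2030], E[r] = 0.9050, γ^t·E[r] = 0.579200, running G = 1.459200
t=3: π = [0.1776, 0.2249, 0.1965, 0.2021, 0.1989], E[r] = 0.8832, γ^t·E[r] = 0.452198, running G = 1.911398
t=4: π = [0.1777, 0.2249, 0.1957, 0.2025, 0.1994], E[r] = 0.8801, γ^t·E[r] = 0.360497, running G = 2.271896
t=5: π = [0.1776, 0.2250, 0.1957, 0.2025, 0.1992], E[r] = 0.8795, γ^t·E[r] = 0.288188, running G = 2.560084
t=6: π = [0.1776, 0.2250, 0.1957, 0.2025, 0.1992], E[r] = 0.8795, γ^t·E[r] = 0.230548, running G = 2.790632
t=7: π = [0.1776, 0.2250, 0.1957, 0.2025, 0.1992], E[r] = 0.8795, γ^t·E[r] = 0.184436, running G = 2.975067
t=8: π = [0.1776, 0.2250, 0.1957, 0.2025, 0.1992], E[r] = 0.8795, γ^t·E[r] = 0.147548, running G = 3.122616

G = 3.1226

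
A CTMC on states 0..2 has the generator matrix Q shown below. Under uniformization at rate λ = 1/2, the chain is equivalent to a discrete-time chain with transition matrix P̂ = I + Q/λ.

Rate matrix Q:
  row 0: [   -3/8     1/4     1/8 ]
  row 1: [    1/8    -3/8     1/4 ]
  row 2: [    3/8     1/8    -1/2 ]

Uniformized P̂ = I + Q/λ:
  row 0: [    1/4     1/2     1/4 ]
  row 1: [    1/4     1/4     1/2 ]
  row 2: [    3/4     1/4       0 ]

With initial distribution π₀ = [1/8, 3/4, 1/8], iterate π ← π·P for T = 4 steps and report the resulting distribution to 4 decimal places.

t=0: π = [0.1250, 0.7500, 0.1250]
t=1: π = [0.3125, 0.2813, 0.4063]
t=2: π = [0.4531, 0.3281, 0.2188]
t=3: π = [0.3594, 0.3633, 0.2773]
t=4: π = [0.3887, 0.3398, 0.2715]

π = [0.3887, 0.3398, 0.2715]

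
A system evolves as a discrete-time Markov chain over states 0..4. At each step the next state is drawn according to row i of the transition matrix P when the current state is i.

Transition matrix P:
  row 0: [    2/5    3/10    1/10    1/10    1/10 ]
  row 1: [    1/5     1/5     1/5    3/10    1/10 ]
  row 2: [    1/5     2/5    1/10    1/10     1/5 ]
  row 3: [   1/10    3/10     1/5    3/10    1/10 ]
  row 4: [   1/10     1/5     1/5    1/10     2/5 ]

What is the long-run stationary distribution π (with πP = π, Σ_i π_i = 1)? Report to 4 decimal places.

Balance equations π_j = Σ_i π_i·P[i][j]:
  π_0 = 2/5·π_0 + 1/5·π_1 + 1/5·π_2 + 1/10·π_3 + 1/10·π_4
  π_1 = 3/10·π_0 + 1/5·π_1 + 2/5·π_2 + 3/10·π_3 + 1/5·π_4
  π_2 = 1/10·π_0 + 1/5·π_1 + 1/10·π_2 + 1/5·π_3 + 1/5·π_4
  π_3 = 1/10·π_0 + 3/10·π_1 + 1/10·π_2 + 3/10·π_3 + 1/10·π_4
  normalize: π_0 + π_1 + π_2 + π_3 + π_4 = 1
Solving the linear system gives exactly π = [137/668, 91/334, 109/668, 129/668, 111/668].

π = [0.2051, 0.2725, 0.1632, 0.1931, 0.1662]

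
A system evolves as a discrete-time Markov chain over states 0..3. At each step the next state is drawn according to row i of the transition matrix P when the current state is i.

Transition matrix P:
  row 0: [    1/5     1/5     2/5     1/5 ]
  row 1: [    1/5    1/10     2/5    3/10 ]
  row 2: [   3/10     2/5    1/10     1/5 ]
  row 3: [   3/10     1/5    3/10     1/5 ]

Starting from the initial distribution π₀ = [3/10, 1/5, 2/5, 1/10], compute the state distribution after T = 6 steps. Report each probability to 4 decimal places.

t=0: π = [0.3000, 0.2000, 0.4000, 0.1000]
t=1: π = [0.2500, 0.2600, 0.2700, 0.2200]
t=2: π = [0.2490, 0.2280, 0.2970, 0.2260]
t=3: π = [0.2523, 0.2366, 0.2883, 0.2228]
t=4: π = [0.2511, 0.2340, 0.2912, 0.2237]
t=5: π = [0.2515, 0.2348, 0.2903, 0.2234]
t=6: π = [0.2514, 0.2346, 0.2906, 0.2235]

π = [0.2514, 0.2346, 0.2906, 0.2235]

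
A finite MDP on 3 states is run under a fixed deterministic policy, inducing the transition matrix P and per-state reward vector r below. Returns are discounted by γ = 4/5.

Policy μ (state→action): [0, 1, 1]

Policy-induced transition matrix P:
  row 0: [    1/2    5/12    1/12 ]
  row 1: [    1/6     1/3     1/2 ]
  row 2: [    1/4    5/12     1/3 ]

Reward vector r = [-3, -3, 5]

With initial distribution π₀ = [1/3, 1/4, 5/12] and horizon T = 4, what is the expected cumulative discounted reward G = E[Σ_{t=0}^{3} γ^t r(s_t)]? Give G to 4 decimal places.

t=0: π = [0.3333, 0.2500, 0.4167], E[r] = 0.3333, γ^t·E[r] = 0.333333, running G = 0.333333
t=1: π = [0.3125, 0.3958, 0.2917], E[r] = -0.6667, γ^t·E[r] = -0.533333, running G = -0.200000
t=2: π = [0.2951, 0.3837, 0.3212], E[r] = -0.4306, γ^t·E[r] = -0.275556, running G = -0.475556
t=3: π = [0.2918, 0.3847, 0.3235], E[r] = -0.4120, γ^t·E[r] = -0.210963, running G = -0.686519

G = -0.6865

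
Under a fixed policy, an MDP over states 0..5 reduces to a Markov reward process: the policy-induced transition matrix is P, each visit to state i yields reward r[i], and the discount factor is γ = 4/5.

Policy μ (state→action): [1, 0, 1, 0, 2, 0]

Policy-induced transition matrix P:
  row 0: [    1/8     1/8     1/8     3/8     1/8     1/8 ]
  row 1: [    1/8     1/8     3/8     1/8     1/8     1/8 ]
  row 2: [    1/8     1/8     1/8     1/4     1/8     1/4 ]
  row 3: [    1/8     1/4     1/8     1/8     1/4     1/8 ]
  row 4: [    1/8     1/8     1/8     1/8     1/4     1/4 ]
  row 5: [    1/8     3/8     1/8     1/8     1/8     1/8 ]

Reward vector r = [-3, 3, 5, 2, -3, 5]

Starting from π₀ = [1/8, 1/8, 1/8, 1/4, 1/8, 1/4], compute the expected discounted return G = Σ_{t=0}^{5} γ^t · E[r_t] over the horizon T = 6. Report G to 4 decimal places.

t=0: π = [0.1250, 0.1250, 0.1250, 0.2500, 0.1250, 0.2500], E[r] = 2.0000, γ^t·E[r] = 2.000000, running G = 2.000000
t=1: π = [0.1250, 0.2188, 0.1563, 0.1719, 0.1719, 0.1563], E[r] = 1.6719, γ^t·E[r] = 1.337500, running G = 3.337500
t=2: π = [0.1250, 0.1855, 0.1797, 0.1758, 0.1680, 0.1660], E[r] = 1.7578, γ^t·E[r] = 1.125000, running G = 4.462500
t=3: π = [0.1250, 0.1885, 0.1714, 0.1787, 0.1680, 0.1685], E[r] = 1.7432, γ^t·E[r] = 0.892500, running G = 5.355000
t=4: π = [0.1250, 0.1895, 0.1721, 0.1777, 0.1683, 0.1674], E[r] = 1.7414, γ^t·E[r] = 0.713275, running G = 6.068275
t=5: π = [0.1250, 0.1891, 0.1724, 0.1778, 0.1683, 0.1676], E[r] = 1.7426, γ^t·E[r] = 0.571005, running G = 6.639280

G = 6.6393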